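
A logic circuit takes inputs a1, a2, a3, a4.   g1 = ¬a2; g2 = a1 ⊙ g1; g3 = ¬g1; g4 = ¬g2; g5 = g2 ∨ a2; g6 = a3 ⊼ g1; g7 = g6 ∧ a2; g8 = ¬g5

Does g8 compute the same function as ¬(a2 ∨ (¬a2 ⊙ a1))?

Yes

g1 = ¬a2
g2 = a1 ⊙ g1 = a1 ⊙ ¬a2
g5 = g2 ∨ a2 = (a1 ⊙ ¬a2) ∨ a2
g8 = ¬g5 = ¬((a1 ⊙ ¬a2) ∨ a2)
At a1=0, a2=1, a3=0, a4=0: circuit gives 0, formula gives 0.
At a1=0, a2=0, a3=0, a4=0: circuit gives 1, formula gives 1.
Agrees on all 16 inputs.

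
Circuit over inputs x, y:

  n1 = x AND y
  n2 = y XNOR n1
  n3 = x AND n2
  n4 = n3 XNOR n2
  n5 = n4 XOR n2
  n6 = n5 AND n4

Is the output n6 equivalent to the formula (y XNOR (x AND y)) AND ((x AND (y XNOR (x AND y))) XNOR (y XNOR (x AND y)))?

n1 = x AND y
n2 = y XNOR n1 = y XNOR (x AND y)
n3 = x AND n2 = x AND (y XNOR (x AND y))
n4 = n3 XNOR n2 = (x AND (y XNOR (x AND y))) XNOR (y XNOR (x AND y))
n5 = n4 XOR n2 = ((x AND (y XNOR (x AND y))) XNOR (y XNOR (x AND y))) XOR (y XNOR (x AND y))
n6 = n5 AND n4 = (((x AND (y XNOR (x AND y))) XNOR (y XNOR (x AND y))) XOR (y XNOR (x AND y))) AND ((x AND (y XNOR (x AND y))) XNOR (y XNOR (x AND y)))
At x=0, y=1: circuit gives 1, formula gives 0.

No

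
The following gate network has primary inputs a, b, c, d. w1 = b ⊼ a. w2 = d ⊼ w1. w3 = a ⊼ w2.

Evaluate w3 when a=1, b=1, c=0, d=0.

w1 = 1 ⊼ 1 = 0
w2 = 0 ⊼ 0 = 1
w3 = 1 ⊼ 1 = 0

0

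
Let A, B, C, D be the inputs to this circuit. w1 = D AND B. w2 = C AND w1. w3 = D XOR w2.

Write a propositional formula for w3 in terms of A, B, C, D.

D XOR (C AND (D AND B))

w1 = D AND B
w2 = C AND w1 = C AND (D AND B)
w3 = D XOR w2 = D XOR (C AND (D AND B))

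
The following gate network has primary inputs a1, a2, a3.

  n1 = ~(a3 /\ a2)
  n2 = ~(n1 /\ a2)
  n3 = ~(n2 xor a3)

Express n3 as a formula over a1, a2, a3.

n1 = ~(a3 /\ a2)
n2 = ~(n1 /\ a2) = ~((~(a3 /\ a2)) /\ a2)
n3 = ~(n2 xor a3) = ~((~((~(a3 /\ a2)) /\ a2)) xor a3)

~((~((~(a3 /\ a2)) /\ a2)) xor a3)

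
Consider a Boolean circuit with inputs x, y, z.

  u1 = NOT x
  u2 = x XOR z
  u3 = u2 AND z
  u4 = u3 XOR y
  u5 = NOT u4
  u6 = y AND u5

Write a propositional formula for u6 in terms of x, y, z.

y AND NOT (((x XOR z) AND z) XOR y)

u2 = x XOR z
u3 = u2 AND z = (x XOR z) AND z
u4 = u3 XOR y = ((x XOR z) AND z) XOR y
u5 = NOT u4 = NOT (((x XOR z) AND z) XOR y)
u6 = y AND u5 = y AND NOT (((x XOR z) AND z) XOR y)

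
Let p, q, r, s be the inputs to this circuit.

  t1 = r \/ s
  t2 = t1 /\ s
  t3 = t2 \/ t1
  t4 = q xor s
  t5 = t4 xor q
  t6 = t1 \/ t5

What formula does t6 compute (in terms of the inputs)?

(r \/ s) \/ ((q xor s) xor q)

t1 = r \/ s
t4 = q xor s
t5 = t4 xor q = (q xor s) xor q
t6 = t1 \/ t5 = (r \/ s) \/ ((q xor s) xor q)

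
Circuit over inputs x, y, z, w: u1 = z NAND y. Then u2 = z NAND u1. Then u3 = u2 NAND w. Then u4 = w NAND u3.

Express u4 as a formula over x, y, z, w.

u1 = z NAND y
u2 = z NAND u1 = z NAND (z NAND y)
u3 = u2 NAND w = (z NAND (z NAND y)) NAND w
u4 = w NAND u3 = w NAND ((z NAND (z NAND y)) NAND w)

w NAND ((z NAND (z NAND y)) NAND w)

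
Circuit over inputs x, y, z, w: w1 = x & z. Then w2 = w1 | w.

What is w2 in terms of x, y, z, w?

w1 = x & z
w2 = w1 | w = (x & z) | w

(x & z) | w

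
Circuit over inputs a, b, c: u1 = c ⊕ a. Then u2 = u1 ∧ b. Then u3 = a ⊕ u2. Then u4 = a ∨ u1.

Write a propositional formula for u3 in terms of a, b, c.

u1 = c ⊕ a
u2 = u1 ∧ b = (c ⊕ a) ∧ b
u3 = a ⊕ u2 = a ⊕ ((c ⊕ a) ∧ b)

a ⊕ ((c ⊕ a) ∧ b)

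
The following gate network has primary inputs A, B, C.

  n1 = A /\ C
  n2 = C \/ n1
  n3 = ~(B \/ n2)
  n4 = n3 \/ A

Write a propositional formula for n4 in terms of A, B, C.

n1 = A /\ C
n2 = C \/ n1 = C \/ (A /\ C)
n3 = ~(B \/ n2) = ~(B \/ (C \/ (A /\ C)))
n4 = n3 \/ A = (~(B \/ (C \/ (A /\ C)))) \/ A

(~(B \/ (C \/ (A /\ C)))) \/ A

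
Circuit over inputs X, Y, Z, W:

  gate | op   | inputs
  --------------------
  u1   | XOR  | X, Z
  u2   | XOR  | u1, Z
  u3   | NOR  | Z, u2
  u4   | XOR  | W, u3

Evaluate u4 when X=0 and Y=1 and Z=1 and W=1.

u1 = 0 XOR 1 = 1
u2 = 1 XOR 1 = 0
u3 = 1 NOR 0 = 0
u4 = 1 XOR 0 = 1

1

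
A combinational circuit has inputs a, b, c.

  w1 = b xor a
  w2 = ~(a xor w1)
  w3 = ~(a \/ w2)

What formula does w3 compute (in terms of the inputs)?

~(a \/ (~(a xor (b xor a))))

w1 = b xor a
w2 = ~(a xor w1) = ~(a xor (b xor a))
w3 = ~(a \/ w2) = ~(a \/ (~(a xor (b xor a))))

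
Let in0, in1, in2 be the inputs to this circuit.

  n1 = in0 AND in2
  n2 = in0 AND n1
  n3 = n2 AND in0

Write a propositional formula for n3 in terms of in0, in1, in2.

(in0 AND (in0 AND in2)) AND in0

n1 = in0 AND in2
n2 = in0 AND n1 = in0 AND (in0 AND in2)
n3 = n2 AND in0 = (in0 AND (in0 AND in2)) AND in0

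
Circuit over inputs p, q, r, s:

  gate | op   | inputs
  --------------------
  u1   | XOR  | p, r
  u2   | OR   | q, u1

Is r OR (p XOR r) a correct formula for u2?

u1 = p XOR r
u2 = q OR u1 = q OR (p XOR r)
At p=0, q=1, r=0, s=0: circuit gives 1, formula gives 0.

No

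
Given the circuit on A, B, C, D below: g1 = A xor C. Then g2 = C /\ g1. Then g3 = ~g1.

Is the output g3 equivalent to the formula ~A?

No

g1 = A xor C
g3 = ~g1 = ~(A xor C)
At A=0, B=0, C=1, D=0: circuit gives 0, formula gives 1.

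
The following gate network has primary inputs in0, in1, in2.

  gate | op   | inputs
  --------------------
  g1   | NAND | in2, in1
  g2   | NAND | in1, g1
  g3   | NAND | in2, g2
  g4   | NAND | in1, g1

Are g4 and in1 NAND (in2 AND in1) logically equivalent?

g1 = in2 NAND in1
g4 = in1 NAND g1 = in1 NAND (in2 NAND in1)
At in0=0, in1=1, in2=0: circuit gives 0, formula gives 1.

No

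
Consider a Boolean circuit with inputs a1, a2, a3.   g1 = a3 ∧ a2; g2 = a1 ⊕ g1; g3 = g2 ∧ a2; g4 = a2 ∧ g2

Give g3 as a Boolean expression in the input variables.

(a1 ⊕ (a3 ∧ a2)) ∧ a2

g1 = a3 ∧ a2
g2 = a1 ⊕ g1 = a1 ⊕ (a3 ∧ a2)
g3 = g2 ∧ a2 = (a1 ⊕ (a3 ∧ a2)) ∧ a2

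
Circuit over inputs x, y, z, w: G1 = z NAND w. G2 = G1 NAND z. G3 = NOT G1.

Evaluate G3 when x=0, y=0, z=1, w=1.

1

G1 = 1 NAND 1 = 0
G3 = NOT 0 = 1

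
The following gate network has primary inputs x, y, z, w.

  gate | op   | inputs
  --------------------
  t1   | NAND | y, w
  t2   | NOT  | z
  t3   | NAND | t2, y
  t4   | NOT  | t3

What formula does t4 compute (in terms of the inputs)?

NOT (NOT z NAND y)

t2 = NOT z
t3 = t2 NAND y = NOT z NAND y
t4 = NOT t3 = NOT (NOT z NAND y)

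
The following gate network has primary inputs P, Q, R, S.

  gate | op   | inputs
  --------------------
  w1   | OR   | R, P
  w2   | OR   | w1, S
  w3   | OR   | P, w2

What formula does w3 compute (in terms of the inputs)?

w1 = R OR P
w2 = w1 OR S = (R OR P) OR S
w3 = P OR w2 = P OR ((R OR P) OR S)

P OR ((R OR P) OR S)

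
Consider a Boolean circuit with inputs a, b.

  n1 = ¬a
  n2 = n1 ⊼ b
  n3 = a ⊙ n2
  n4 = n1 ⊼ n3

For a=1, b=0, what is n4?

1

n1 = ¬1 = 0
n2 = 0 ⊼ 0 = 1
n3 = 1 ⊙ 1 = 1
n4 = 0 ⊼ 1 = 1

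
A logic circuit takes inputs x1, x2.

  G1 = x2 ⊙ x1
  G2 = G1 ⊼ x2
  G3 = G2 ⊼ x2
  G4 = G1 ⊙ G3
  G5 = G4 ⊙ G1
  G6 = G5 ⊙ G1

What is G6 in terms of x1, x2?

(((x2 ⊙ x1) ⊙ (((x2 ⊙ x1) ⊼ x2) ⊼ x2)) ⊙ (x2 ⊙ x1)) ⊙ (x2 ⊙ x1)

G1 = x2 ⊙ x1
G2 = G1 ⊼ x2 = (x2 ⊙ x1) ⊼ x2
G3 = G2 ⊼ x2 = ((x2 ⊙ x1) ⊼ x2) ⊼ x2
G4 = G1 ⊙ G3 = (x2 ⊙ x1) ⊙ (((x2 ⊙ x1) ⊼ x2) ⊼ x2)
G5 = G4 ⊙ G1 = ((x2 ⊙ x1) ⊙ (((x2 ⊙ x1) ⊼ x2) ⊼ x2)) ⊙ (x2 ⊙ x1)
G6 = G5 ⊙ G1 = (((x2 ⊙ x1) ⊙ (((x2 ⊙ x1) ⊼ x2) ⊼ x2)) ⊙ (x2 ⊙ x1)) ⊙ (x2 ⊙ x1)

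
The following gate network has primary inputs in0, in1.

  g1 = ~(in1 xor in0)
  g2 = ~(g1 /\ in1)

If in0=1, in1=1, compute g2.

g1 = ~(1 xor 1) = 1
g2 = ~(1 /\ 1) = 0

0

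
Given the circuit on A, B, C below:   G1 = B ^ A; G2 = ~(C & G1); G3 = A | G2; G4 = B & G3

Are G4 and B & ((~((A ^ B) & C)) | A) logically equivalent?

G1 = B ^ A
G2 = ~(C & G1) = ~(C & (B ^ A))
G3 = A | G2 = A | (~(C & (B ^ A)))
G4 = B & G3 = B & (A | (~(C & (B ^ A))))
At A=0, B=0, C=0: circuit gives 0, formula gives 0.
At A=0, B=1, C=0: circuit gives 1, formula gives 1.
Agrees on all 8 inputs.

Yes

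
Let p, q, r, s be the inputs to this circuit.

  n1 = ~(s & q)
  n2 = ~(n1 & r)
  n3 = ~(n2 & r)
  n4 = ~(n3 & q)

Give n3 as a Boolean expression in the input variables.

n1 = ~(s & q)
n2 = ~(n1 & r) = ~((~(s & q)) & r)
n3 = ~(n2 & r) = ~((~((~(s & q)) & r)) & r)

~((~((~(s & q)) & r)) & r)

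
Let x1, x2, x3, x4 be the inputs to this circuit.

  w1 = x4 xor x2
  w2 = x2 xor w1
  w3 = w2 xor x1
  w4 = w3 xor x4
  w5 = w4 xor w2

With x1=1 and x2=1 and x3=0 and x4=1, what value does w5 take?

w1 = 1 xor 1 = 0
w2 = 1 xor 0 = 1
w3 = 1 xor 1 = 0
w4 = 0 xor 1 = 1
w5 = 1 xor 1 = 0

0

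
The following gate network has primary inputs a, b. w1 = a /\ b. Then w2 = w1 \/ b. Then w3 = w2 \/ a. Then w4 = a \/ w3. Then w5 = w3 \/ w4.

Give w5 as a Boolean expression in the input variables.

(((a /\ b) \/ b) \/ a) \/ (a \/ (((a /\ b) \/ b) \/ a))

w1 = a /\ b
w2 = w1 \/ b = (a /\ b) \/ b
w3 = w2 \/ a = ((a /\ b) \/ b) \/ a
w4 = a \/ w3 = a \/ (((a /\ b) \/ b) \/ a)
w5 = w3 \/ w4 = (((a /\ b) \/ b) \/ a) \/ (a \/ (((a /\ b) \/ b) \/ a))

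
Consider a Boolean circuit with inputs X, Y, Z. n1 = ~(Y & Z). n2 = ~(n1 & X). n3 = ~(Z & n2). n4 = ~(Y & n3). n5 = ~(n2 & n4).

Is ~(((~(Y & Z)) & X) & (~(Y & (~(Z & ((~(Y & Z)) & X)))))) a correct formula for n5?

n1 = ~(Y & Z)
n2 = ~(n1 & X) = ~((~(Y & Z)) & X)
n3 = ~(Z & n2) = ~(Z & (~((~(Y & Z)) & X)))
n4 = ~(Y & n3) = ~(Y & (~(Z & (~((~(Y & Z)) & X)))))
n5 = ~(n2 & n4) = ~((~((~(Y & Z)) & X)) & (~(Y & (~(Z & (~((~(Y & Z)) & X)))))))
At X=0, Y=0, Z=0: circuit gives 0, formula gives 1.

No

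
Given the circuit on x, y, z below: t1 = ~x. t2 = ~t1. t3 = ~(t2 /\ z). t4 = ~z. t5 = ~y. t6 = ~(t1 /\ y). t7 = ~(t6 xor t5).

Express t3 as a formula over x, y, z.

~(~~x /\ z)

t1 = ~x
t2 = ~t1 = ~~x
t3 = ~(t2 /\ z) = ~(~~x /\ z)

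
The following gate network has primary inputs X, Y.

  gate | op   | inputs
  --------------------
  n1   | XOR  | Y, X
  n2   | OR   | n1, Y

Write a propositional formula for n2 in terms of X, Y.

n1 = Y XOR X
n2 = n1 OR Y = (Y XOR X) OR Y

(Y XOR X) OR Y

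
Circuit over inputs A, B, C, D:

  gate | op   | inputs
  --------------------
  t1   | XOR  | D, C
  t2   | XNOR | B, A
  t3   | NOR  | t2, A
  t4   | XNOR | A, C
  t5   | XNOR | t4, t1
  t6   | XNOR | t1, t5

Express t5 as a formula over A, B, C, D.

(A XNOR C) XNOR (D XOR C)

t1 = D XOR C
t4 = A XNOR C
t5 = t4 XNOR t1 = (A XNOR C) XNOR (D XOR C)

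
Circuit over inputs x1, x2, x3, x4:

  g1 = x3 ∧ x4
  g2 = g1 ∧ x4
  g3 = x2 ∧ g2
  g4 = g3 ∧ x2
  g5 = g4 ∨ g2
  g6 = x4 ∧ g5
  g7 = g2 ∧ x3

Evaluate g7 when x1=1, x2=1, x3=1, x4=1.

1

g1 = 1 ∧ 1 = 1
g2 = 1 ∧ 1 = 1
g7 = 1 ∧ 1 = 1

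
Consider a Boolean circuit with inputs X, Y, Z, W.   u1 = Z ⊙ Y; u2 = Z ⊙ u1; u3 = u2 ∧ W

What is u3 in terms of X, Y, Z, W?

u1 = Z ⊙ Y
u2 = Z ⊙ u1 = Z ⊙ (Z ⊙ Y)
u3 = u2 ∧ W = (Z ⊙ (Z ⊙ Y)) ∧ W

(Z ⊙ (Z ⊙ Y)) ∧ W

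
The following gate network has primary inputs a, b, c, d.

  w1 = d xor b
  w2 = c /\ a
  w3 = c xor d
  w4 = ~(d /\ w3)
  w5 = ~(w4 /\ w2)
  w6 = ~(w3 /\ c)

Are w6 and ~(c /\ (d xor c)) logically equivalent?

Yes

w3 = c xor d
w6 = ~(w3 /\ c) = ~((c xor d) /\ c)
At a=0, b=0, c=1, d=0: circuit gives 0, formula gives 0.
At a=0, b=0, c=0, d=0: circuit gives 1, formula gives 1.
Agrees on all 16 inputs.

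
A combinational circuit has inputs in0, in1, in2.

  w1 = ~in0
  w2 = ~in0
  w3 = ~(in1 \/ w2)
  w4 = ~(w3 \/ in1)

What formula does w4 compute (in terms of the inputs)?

~((~(in1 \/ ~in0)) \/ in1)

w2 = ~in0
w3 = ~(in1 \/ w2) = ~(in1 \/ ~in0)
w4 = ~(w3 \/ in1) = ~((~(in1 \/ ~in0)) \/ in1)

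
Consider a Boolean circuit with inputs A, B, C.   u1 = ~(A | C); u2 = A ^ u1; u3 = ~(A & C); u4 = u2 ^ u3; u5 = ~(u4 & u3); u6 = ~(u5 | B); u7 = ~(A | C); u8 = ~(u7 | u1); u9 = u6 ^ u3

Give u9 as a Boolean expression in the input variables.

u1 = ~(A | C)
u2 = A ^ u1 = A ^ (~(A | C))
u3 = ~(A & C)
u4 = u2 ^ u3 = (A ^ (~(A | C))) ^ (~(A & C))
u5 = ~(u4 & u3) = ~(((A ^ (~(A | C))) ^ (~(A & C))) & (~(A & C)))
u6 = ~(u5 | B) = ~((~(((A ^ (~(A | C))) ^ (~(A & C))) & (~(A & C)))) | B)
u9 = u6 ^ u3 = (~((~(((A ^ (~(A | C))) ^ (~(A & C))) & (~(A & C)))) | B)) ^ (~(A & C))

(~((~(((A ^ (~(A | C))) ^ (~(A & C))) & (~(A & C)))) | B)) ^ (~(A & C))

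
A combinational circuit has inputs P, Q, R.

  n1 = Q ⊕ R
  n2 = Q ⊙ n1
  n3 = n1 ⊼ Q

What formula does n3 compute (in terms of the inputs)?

(Q ⊕ R) ⊼ Q

n1 = Q ⊕ R
n3 = n1 ⊼ Q = (Q ⊕ R) ⊼ Q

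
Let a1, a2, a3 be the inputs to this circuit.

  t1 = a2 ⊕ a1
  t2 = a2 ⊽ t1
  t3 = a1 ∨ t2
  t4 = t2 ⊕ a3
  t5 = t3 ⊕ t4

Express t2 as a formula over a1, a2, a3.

a2 ⊽ (a2 ⊕ a1)

t1 = a2 ⊕ a1
t2 = a2 ⊽ t1 = a2 ⊽ (a2 ⊕ a1)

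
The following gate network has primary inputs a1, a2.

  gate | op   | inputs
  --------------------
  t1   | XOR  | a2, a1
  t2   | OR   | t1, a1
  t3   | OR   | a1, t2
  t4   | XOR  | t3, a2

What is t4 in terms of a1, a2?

t1 = a2 XOR a1
t2 = t1 OR a1 = (a2 XOR a1) OR a1
t3 = a1 OR t2 = a1 OR ((a2 XOR a1) OR a1)
t4 = t3 XOR a2 = (a1 OR ((a2 XOR a1) OR a1)) XOR a2

(a1 OR ((a2 XOR a1) OR a1)) XOR a2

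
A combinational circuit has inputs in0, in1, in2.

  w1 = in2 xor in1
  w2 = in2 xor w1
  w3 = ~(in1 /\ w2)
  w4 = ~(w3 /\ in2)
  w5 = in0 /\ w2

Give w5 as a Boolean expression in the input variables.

in0 /\ (in2 xor (in2 xor in1))

w1 = in2 xor in1
w2 = in2 xor w1 = in2 xor (in2 xor in1)
w5 = in0 /\ w2 = in0 /\ (in2 xor (in2 xor in1))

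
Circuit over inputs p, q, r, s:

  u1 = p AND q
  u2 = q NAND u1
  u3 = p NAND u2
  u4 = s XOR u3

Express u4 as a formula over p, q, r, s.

s XOR (p NAND (q NAND (p AND q)))

u1 = p AND q
u2 = q NAND u1 = q NAND (p AND q)
u3 = p NAND u2 = p NAND (q NAND (p AND q))
u4 = s XOR u3 = s XOR (p NAND (q NAND (p AND q)))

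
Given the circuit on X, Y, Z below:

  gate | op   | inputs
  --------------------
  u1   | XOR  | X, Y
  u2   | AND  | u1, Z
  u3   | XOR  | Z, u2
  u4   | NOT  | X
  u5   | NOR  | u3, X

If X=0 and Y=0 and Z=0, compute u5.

u1 = 0 XOR 0 = 0
u2 = 0 AND 0 = 0
u3 = 0 XOR 0 = 0
u5 = 0 NOR 0 = 1

1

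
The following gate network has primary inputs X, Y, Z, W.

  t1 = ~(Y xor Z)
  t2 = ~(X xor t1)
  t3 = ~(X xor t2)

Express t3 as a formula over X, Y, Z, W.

t1 = ~(Y xor Z)
t2 = ~(X xor t1) = ~(X xor (~(Y xor Z)))
t3 = ~(X xor t2) = ~(X xor (~(X xor (~(Y xor Z)))))

~(X xor (~(X xor (~(Y xor Z)))))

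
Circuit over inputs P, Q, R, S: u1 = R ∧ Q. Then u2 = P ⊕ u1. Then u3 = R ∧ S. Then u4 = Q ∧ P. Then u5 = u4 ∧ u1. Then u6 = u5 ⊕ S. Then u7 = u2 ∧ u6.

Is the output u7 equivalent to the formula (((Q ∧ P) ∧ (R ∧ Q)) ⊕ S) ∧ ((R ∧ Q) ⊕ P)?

u1 = R ∧ Q
u2 = P ⊕ u1 = P ⊕ (R ∧ Q)
u4 = Q ∧ P
u5 = u4 ∧ u1 = (Q ∧ P) ∧ (R ∧ Q)
u6 = u5 ⊕ S = ((Q ∧ P) ∧ (R ∧ Q)) ⊕ S
u7 = u2 ∧ u6 = (P ⊕ (R ∧ Q)) ∧ (((Q ∧ P) ∧ (R ∧ Q)) ⊕ S)
At P=0, Q=0, R=0, S=0: circuit gives 0, formula gives 0.
At P=0, Q=1, R=1, S=1: circuit gives 1, formula gives 1.
Agrees on all 16 inputs.

Yes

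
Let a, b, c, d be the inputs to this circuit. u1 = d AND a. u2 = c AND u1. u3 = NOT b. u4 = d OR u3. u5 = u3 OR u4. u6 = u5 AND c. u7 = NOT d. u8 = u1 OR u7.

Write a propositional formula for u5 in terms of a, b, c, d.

NOT b OR (d OR NOT b)

u3 = NOT b
u4 = d OR u3 = d OR NOT b
u5 = u3 OR u4 = NOT b OR (d OR NOT b)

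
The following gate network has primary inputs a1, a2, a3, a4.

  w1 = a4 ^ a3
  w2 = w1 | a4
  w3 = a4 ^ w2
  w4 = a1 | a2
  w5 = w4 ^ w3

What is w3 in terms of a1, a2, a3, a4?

a4 ^ ((a4 ^ a3) | a4)

w1 = a4 ^ a3
w2 = w1 | a4 = (a4 ^ a3) | a4
w3 = a4 ^ w2 = a4 ^ ((a4 ^ a3) | a4)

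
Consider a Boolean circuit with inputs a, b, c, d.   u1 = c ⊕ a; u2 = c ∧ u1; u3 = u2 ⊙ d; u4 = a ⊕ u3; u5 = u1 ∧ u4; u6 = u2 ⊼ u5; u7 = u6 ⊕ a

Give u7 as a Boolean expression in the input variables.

u1 = c ⊕ a
u2 = c ∧ u1 = c ∧ (c ⊕ a)
u3 = u2 ⊙ d = (c ∧ (c ⊕ a)) ⊙ d
u4 = a ⊕ u3 = a ⊕ ((c ∧ (c ⊕ a)) ⊙ d)
u5 = u1 ∧ u4 = (c ⊕ a) ∧ (a ⊕ ((c ∧ (c ⊕ a)) ⊙ d))
u6 = u2 ⊼ u5 = (c ∧ (c ⊕ a)) ⊼ ((c ⊕ a) ∧ (a ⊕ ((c ∧ (c ⊕ a)) ⊙ d)))
u7 = u6 ⊕ a = ((c ∧ (c ⊕ a)) ⊼ ((c ⊕ a) ∧ (a ⊕ ((c ∧ (c ⊕ a)) ⊙ d)))) ⊕ a

((c ∧ (c ⊕ a)) ⊼ ((c ⊕ a) ∧ (a ⊕ ((c ∧ (c ⊕ a)) ⊙ d)))) ⊕ a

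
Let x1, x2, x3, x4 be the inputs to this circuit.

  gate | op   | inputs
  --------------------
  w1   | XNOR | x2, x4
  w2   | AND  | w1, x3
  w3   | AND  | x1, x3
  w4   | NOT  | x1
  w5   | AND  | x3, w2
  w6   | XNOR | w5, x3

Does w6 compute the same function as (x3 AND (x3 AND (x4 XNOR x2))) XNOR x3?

Yes

w1 = x2 XNOR x4
w2 = w1 AND x3 = (x2 XNOR x4) AND x3
w5 = x3 AND w2 = x3 AND ((x2 XNOR x4) AND x3)
w6 = w5 XNOR x3 = (x3 AND ((x2 XNOR x4) AND x3)) XNOR x3
At x1=0, x2=0, x3=1, x4=1: circuit gives 0, formula gives 0.
At x1=0, x2=0, x3=0, x4=0: circuit gives 1, formula gives 1.
Agrees on all 16 inputs.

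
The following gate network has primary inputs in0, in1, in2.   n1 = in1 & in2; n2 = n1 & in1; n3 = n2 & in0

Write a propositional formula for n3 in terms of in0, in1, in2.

n1 = in1 & in2
n2 = n1 & in1 = (in1 & in2) & in1
n3 = n2 & in0 = ((in1 & in2) & in1) & in0

((in1 & in2) & in1) & in0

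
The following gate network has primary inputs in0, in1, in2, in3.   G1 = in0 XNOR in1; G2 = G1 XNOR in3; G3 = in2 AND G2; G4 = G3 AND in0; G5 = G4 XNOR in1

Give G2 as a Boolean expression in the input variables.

(in0 XNOR in1) XNOR in3

G1 = in0 XNOR in1
G2 = G1 XNOR in3 = (in0 XNOR in1) XNOR in3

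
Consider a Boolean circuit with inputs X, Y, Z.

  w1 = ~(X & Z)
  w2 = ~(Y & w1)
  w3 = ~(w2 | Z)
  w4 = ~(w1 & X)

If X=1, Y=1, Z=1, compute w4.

w1 = ~(1 & 1) = 0
w4 = ~(0 & 1) = 1

1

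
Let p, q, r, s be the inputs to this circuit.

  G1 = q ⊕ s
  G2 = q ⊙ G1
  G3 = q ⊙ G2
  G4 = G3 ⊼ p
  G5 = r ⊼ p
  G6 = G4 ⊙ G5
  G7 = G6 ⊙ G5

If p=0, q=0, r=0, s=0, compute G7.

G1 = 0 ⊕ 0 = 0
G2 = 0 ⊙ 0 = 1
G3 = 0 ⊙ 1 = 0
G4 = 0 ⊼ 0 = 1
G5 = 0 ⊼ 0 = 1
G6 = 1 ⊙ 1 = 1
G7 = 1 ⊙ 1 = 1

1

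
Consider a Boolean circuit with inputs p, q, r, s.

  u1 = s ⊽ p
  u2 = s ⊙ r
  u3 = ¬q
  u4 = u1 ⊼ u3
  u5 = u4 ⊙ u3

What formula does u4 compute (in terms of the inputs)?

u1 = s ⊽ p
u3 = ¬q
u4 = u1 ⊼ u3 = (s ⊽ p) ⊼ ¬q

(s ⊽ p) ⊼ ¬q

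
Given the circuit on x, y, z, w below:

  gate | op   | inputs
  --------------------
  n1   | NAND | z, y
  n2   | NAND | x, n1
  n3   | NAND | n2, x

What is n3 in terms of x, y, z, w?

n1 = z NAND y
n2 = x NAND n1 = x NAND (z NAND y)
n3 = n2 NAND x = (x NAND (z NAND y)) NAND x

(x NAND (z NAND y)) NAND x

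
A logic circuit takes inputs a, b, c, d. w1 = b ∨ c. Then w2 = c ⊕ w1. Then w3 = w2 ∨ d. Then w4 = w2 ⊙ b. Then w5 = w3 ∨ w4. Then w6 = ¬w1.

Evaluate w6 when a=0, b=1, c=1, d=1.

w1 = 1 ∨ 1 = 1
w6 = ¬1 = 0

0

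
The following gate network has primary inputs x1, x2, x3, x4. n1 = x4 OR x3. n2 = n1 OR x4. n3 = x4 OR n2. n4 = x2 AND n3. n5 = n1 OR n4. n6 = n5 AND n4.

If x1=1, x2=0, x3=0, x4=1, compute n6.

n1 = 1 OR 0 = 1
n2 = 1 OR 1 = 1
n3 = 1 OR 1 = 1
n4 = 0 AND 1 = 0
n5 = 1 OR 0 = 1
n6 = 1 AND 0 = 0

0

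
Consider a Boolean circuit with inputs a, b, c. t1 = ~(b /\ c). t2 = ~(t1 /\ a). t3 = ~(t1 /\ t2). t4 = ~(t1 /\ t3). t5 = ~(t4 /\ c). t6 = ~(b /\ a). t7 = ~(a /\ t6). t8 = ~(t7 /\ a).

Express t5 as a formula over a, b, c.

t1 = ~(b /\ c)
t2 = ~(t1 /\ a) = ~((~(b /\ c)) /\ a)
t3 = ~(t1 /\ t2) = ~((~(b /\ c)) /\ (~((~(b /\ c)) /\ a)))
t4 = ~(t1 /\ t3) = ~((~(b /\ c)) /\ (~((~(b /\ c)) /\ (~((~(b /\ c)) /\ a)))))
t5 = ~(t4 /\ c) = ~((~((~(b /\ c)) /\ (~((~(b /\ c)) /\ (~((~(b /\ c)) /\ a)))))) /\ c)

~((~((~(b /\ c)) /\ (~((~(b /\ c)) /\ (~((~(b /\ c)) /\ a)))))) /\ c)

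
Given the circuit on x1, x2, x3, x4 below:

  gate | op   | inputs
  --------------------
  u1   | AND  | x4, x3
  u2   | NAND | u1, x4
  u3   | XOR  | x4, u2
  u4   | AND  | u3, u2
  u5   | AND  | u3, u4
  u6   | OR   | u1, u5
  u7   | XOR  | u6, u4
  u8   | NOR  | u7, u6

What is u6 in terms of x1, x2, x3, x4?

(x4 AND x3) OR ((x4 XOR ((x4 AND x3) NAND x4)) AND ((x4 XOR ((x4 AND x3) NAND x4)) AND ((x4 AND x3) NAND x4)))

u1 = x4 AND x3
u2 = u1 NAND x4 = (x4 AND x3) NAND x4
u3 = x4 XOR u2 = x4 XOR ((x4 AND x3) NAND x4)
u4 = u3 AND u2 = (x4 XOR ((x4 AND x3) NAND x4)) AND ((x4 AND x3) NAND x4)
u5 = u3 AND u4 = (x4 XOR ((x4 AND x3) NAND x4)) AND ((x4 XOR ((x4 AND x3) NAND x4)) AND ((x4 AND x3) NAND x4))
u6 = u1 OR u5 = (x4 AND x3) OR ((x4 XOR ((x4 AND x3) NAND x4)) AND ((x4 XOR ((x4 AND x3) NAND x4)) AND ((x4 AND x3) NAND x4)))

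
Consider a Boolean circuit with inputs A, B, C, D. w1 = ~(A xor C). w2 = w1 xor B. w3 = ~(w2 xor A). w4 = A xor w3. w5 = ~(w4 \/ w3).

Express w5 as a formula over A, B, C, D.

w1 = ~(A xor C)
w2 = w1 xor B = (~(A xor C)) xor B
w3 = ~(w2 xor A) = ~(((~(A xor C)) xor B) xor A)
w4 = A xor w3 = A xor (~(((~(A xor C)) xor B) xor A))
w5 = ~(w4 \/ w3) = ~((A xor (~(((~(A xor C)) xor B) xor A))) \/ (~(((~(A xor C)) xor B) xor A)))

~((A xor (~(((~(A xor C)) xor B) xor A))) \/ (~(((~(A xor C)) xor B) xor A)))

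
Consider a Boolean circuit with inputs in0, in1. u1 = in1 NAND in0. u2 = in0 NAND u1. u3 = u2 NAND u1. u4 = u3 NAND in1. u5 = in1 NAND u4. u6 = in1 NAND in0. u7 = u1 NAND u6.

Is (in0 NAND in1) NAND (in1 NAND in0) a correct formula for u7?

Yes

u1 = in1 NAND in0
u6 = in1 NAND in0
u7 = u1 NAND u6 = (in1 NAND in0) NAND (in1 NAND in0)
At in0=0, in1=0: circuit gives 0, formula gives 0.
At in0=1, in1=1: circuit gives 1, formula gives 1.
Agrees on all 4 inputs.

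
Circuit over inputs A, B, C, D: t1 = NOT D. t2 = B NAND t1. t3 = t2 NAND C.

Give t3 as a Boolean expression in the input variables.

(B NAND NOT D) NAND C

t1 = NOT D
t2 = B NAND t1 = B NAND NOT D
t3 = t2 NAND C = (B NAND NOT D) NAND C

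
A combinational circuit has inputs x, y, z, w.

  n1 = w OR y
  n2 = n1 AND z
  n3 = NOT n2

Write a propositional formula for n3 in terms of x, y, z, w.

n1 = w OR y
n2 = n1 AND z = (w OR y) AND z
n3 = NOT n2 = NOT ((w OR y) AND z)

NOT ((w OR y) AND z)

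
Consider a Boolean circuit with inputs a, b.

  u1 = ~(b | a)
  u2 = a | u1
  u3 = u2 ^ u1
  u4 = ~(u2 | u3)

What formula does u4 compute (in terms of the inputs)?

~((a | (~(b | a))) | ((a | (~(b | a))) ^ (~(b | a))))

u1 = ~(b | a)
u2 = a | u1 = a | (~(b | a))
u3 = u2 ^ u1 = (a | (~(b | a))) ^ (~(b | a))
u4 = ~(u2 | u3) = ~((a | (~(b | a))) | ((a | (~(b | a))) ^ (~(b | a))))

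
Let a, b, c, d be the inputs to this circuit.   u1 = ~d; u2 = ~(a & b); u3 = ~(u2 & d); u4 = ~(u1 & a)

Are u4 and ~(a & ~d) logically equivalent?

Yes

u1 = ~d
u4 = ~(u1 & a) = ~(~d & a)
At a=1, b=0, c=0, d=0: circuit gives 0, formula gives 0.
At a=0, b=0, c=0, d=0: circuit gives 1, formula gives 1.
Agrees on all 16 inputs.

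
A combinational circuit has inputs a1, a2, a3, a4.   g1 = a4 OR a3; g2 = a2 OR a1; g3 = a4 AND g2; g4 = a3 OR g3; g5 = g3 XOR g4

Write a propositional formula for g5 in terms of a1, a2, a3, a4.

g2 = a2 OR a1
g3 = a4 AND g2 = a4 AND (a2 OR a1)
g4 = a3 OR g3 = a3 OR (a4 AND (a2 OR a1))
g5 = g3 XOR g4 = (a4 AND (a2 OR a1)) XOR (a3 OR (a4 AND (a2 OR a1)))

(a4 AND (a2 OR a1)) XOR (a3 OR (a4 AND (a2 OR a1)))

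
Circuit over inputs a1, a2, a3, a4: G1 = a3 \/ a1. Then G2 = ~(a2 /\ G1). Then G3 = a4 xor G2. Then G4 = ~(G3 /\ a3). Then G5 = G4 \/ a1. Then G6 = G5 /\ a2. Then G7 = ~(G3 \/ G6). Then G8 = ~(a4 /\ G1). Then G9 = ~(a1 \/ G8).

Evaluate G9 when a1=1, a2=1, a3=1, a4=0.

G1 = 1 \/ 1 = 1
G8 = ~(0 /\ 1) = 1
G9 = ~(1 \/ 1) = 0

0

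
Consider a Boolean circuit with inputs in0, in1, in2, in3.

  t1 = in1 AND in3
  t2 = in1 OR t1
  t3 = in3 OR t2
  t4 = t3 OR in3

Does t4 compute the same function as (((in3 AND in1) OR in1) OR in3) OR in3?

t1 = in1 AND in3
t2 = in1 OR t1 = in1 OR (in1 AND in3)
t3 = in3 OR t2 = in3 OR (in1 OR (in1 AND in3))
t4 = t3 OR in3 = (in3 OR (in1 OR (in1 AND in3))) OR in3
At in0=0, in1=0, in2=0, in3=0: circuit gives 0, formula gives 0.
At in0=0, in1=0, in2=0, in3=1: circuit gives 1, formula gives 1.
Agrees on all 16 inputs.

Yes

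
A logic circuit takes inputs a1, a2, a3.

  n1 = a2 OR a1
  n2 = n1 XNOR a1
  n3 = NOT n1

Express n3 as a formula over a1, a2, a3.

n1 = a2 OR a1
n3 = NOT n1 = NOT (a2 OR a1)

NOT (a2 OR a1)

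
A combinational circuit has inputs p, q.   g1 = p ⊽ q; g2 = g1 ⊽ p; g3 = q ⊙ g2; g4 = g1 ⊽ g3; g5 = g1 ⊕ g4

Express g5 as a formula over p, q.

(p ⊽ q) ⊕ ((p ⊽ q) ⊽ (q ⊙ ((p ⊽ q) ⊽ p)))

g1 = p ⊽ q
g2 = g1 ⊽ p = (p ⊽ q) ⊽ p
g3 = q ⊙ g2 = q ⊙ ((p ⊽ q) ⊽ p)
g4 = g1 ⊽ g3 = (p ⊽ q) ⊽ (q ⊙ ((p ⊽ q) ⊽ p))
g5 = g1 ⊕ g4 = (p ⊽ q) ⊕ ((p ⊽ q) ⊽ (q ⊙ ((p ⊽ q) ⊽ p)))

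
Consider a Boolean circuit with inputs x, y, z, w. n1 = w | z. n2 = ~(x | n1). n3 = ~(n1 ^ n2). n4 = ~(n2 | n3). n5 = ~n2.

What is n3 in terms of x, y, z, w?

~((w | z) ^ (~(x | (w | z))))

n1 = w | z
n2 = ~(x | n1) = ~(x | (w | z))
n3 = ~(n1 ^ n2) = ~((w | z) ^ (~(x | (w | z))))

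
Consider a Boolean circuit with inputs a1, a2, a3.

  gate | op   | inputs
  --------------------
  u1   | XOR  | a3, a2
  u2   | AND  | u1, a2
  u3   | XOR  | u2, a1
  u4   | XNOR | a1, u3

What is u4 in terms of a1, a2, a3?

a1 XNOR (((a3 XOR a2) AND a2) XOR a1)

u1 = a3 XOR a2
u2 = u1 AND a2 = (a3 XOR a2) AND a2
u3 = u2 XOR a1 = ((a3 XOR a2) AND a2) XOR a1
u4 = a1 XNOR u3 = a1 XNOR (((a3 XOR a2) AND a2) XOR a1)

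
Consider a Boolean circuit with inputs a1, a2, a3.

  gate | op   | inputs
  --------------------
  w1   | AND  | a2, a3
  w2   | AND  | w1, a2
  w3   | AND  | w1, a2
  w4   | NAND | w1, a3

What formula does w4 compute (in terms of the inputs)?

w1 = a2 AND a3
w4 = w1 NAND a3 = (a2 AND a3) NAND a3

(a2 AND a3) NAND a3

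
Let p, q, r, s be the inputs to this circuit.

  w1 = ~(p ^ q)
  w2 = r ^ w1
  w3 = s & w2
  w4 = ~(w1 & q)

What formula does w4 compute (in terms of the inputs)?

w1 = ~(p ^ q)
w4 = ~(w1 & q) = ~((~(p ^ q)) & q)

~((~(p ^ q)) & q)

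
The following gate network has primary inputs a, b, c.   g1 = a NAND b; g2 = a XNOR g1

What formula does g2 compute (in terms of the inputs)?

a XNOR (a NAND b)

g1 = a NAND b
g2 = a XNOR g1 = a XNOR (a NAND b)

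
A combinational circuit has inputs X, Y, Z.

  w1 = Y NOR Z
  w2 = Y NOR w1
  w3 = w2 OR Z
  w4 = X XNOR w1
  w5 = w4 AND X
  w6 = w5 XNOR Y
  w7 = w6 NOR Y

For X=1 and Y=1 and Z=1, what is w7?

w1 = 1 NOR 1 = 0
w4 = 1 XNOR 0 = 0
w5 = 0 AND 1 = 0
w6 = 0 XNOR 1 = 0
w7 = 0 NOR 1 = 0

0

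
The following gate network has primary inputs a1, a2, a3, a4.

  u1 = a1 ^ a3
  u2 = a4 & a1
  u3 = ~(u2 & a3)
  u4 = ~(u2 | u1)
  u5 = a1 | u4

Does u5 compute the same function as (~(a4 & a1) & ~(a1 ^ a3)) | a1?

Yes

u1 = a1 ^ a3
u2 = a4 & a1
u4 = ~(u2 | u1) = ~((a4 & a1) | (a1 ^ a3))
u5 = a1 | u4 = a1 | (~((a4 & a1) | (a1 ^ a3)))
At a1=0, a2=0, a3=1, a4=0: circuit gives 0, formula gives 0.
At a1=0, a2=0, a3=0, a4=0: circuit gives 1, formula gives 1.
Agrees on all 16 inputs.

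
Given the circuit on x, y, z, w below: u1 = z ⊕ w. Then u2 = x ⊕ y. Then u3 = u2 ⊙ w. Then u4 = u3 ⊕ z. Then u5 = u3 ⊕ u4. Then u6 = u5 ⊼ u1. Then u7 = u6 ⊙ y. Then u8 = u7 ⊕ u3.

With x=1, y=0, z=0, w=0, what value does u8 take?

u1 = 0 ⊕ 0 = 0
u2 = 1 ⊕ 0 = 1
u3 = 1 ⊙ 0 = 0
u4 = 0 ⊕ 0 = 0
u5 = 0 ⊕ 0 = 0
u6 = 0 ⊼ 0 = 1
u7 = 1 ⊙ 0 = 0
u8 = 0 ⊕ 0 = 0

0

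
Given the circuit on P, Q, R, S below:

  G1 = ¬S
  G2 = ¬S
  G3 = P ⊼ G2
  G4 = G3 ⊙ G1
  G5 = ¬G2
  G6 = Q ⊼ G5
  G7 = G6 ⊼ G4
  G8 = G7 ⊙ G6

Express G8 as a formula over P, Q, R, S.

((Q ⊼ ¬¬S) ⊼ ((P ⊼ ¬S) ⊙ ¬S)) ⊙ (Q ⊼ ¬¬S)

G1 = ¬S
G2 = ¬S
G3 = P ⊼ G2 = P ⊼ ¬S
G4 = G3 ⊙ G1 = (P ⊼ ¬S) ⊙ ¬S
G5 = ¬G2 = ¬¬S
G6 = Q ⊼ G5 = Q ⊼ ¬¬S
G7 = G6 ⊼ G4 = (Q ⊼ ¬¬S) ⊼ ((P ⊼ ¬S) ⊙ ¬S)
G8 = G7 ⊙ G6 = ((Q ⊼ ¬¬S) ⊼ ((P ⊼ ¬S) ⊙ ¬S)) ⊙ (Q ⊼ ¬¬S)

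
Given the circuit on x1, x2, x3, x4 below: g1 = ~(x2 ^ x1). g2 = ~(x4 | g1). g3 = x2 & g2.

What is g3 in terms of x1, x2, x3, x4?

x2 & (~(x4 | (~(x2 ^ x1))))

g1 = ~(x2 ^ x1)
g2 = ~(x4 | g1) = ~(x4 | (~(x2 ^ x1)))
g3 = x2 & g2 = x2 & (~(x4 | (~(x2 ^ x1))))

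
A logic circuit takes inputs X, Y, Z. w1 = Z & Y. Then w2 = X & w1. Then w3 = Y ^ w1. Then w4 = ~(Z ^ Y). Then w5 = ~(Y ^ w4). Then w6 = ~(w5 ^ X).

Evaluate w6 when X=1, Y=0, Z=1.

1

w4 = ~(1 ^ 0) = 0
w5 = ~(0 ^ 0) = 1
w6 = ~(1 ^ 1) = 1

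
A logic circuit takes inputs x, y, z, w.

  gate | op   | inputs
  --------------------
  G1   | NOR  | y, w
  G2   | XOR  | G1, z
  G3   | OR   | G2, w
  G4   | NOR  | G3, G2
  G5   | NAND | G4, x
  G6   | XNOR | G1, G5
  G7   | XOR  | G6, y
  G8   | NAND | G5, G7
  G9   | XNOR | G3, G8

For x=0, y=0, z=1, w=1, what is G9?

G1 = 0 NOR 1 = 0
G2 = 0 XOR 1 = 1
G3 = 1 OR 1 = 1
G4 = 1 NOR 1 = 0
G5 = 0 NAND 0 = 1
G6 = 0 XNOR 1 = 0
G7 = 0 XOR 0 = 0
G8 = 1 NAND 0 = 1
G9 = 1 XNOR 1 = 1

1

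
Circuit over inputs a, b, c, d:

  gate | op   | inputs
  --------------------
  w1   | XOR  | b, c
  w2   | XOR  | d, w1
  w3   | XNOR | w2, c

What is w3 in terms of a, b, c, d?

w1 = b XOR c
w2 = d XOR w1 = d XOR (b XOR c)
w3 = w2 XNOR c = (d XOR (b XOR c)) XNOR c

(d XOR (b XOR c)) XNOR c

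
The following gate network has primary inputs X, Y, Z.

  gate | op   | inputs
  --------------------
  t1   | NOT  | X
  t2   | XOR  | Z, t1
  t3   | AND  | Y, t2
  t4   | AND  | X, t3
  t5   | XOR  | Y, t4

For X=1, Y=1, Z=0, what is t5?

t1 = NOT 1 = 0
t2 = 0 XOR 0 = 0
t3 = 1 AND 0 = 0
t4 = 1 AND 0 = 0
t5 = 1 XOR 0 = 1

1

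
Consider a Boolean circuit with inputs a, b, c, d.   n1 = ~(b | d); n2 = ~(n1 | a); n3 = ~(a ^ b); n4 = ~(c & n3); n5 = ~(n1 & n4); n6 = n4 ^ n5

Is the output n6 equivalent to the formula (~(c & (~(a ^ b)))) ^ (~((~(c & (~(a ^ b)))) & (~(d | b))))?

Yes

n1 = ~(b | d)
n3 = ~(a ^ b)
n4 = ~(c & n3) = ~(c & (~(a ^ b)))
n5 = ~(n1 & n4) = ~((~(b | d)) & (~(c & (~(a ^ b)))))
n6 = n4 ^ n5 = (~(c & (~(a ^ b)))) ^ (~((~(b | d)) & (~(c & (~(a ^ b))))))
At a=0, b=0, c=0, d=1: circuit gives 0, formula gives 0.
At a=0, b=0, c=0, d=0: circuit gives 1, formula gives 1.
Agrees on all 16 inputs.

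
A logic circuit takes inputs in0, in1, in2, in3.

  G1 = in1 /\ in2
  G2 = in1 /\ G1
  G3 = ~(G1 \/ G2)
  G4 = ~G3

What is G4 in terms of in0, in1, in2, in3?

~(~((in1 /\ in2) \/ (in1 /\ (in1 /\ in2))))

G1 = in1 /\ in2
G2 = in1 /\ G1 = in1 /\ (in1 /\ in2)
G3 = ~(G1 \/ G2) = ~((in1 /\ in2) \/ (in1 /\ (in1 /\ in2)))
G4 = ~G3 = ~(~((in1 /\ in2) \/ (in1 /\ (in1 /\ in2))))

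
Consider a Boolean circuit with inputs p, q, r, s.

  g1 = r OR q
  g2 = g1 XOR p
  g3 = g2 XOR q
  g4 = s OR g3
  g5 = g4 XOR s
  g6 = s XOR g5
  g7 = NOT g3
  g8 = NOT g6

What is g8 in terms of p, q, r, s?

g1 = r OR q
g2 = g1 XOR p = (r OR q) XOR p
g3 = g2 XOR q = ((r OR q) XOR p) XOR q
g4 = s OR g3 = s OR (((r OR q) XOR p) XOR q)
g5 = g4 XOR s = (s OR (((r OR q) XOR p) XOR q)) XOR s
g6 = s XOR g5 = s XOR ((s OR (((r OR q) XOR p) XOR q)) XOR s)
g8 = NOT g6 = NOT (s XOR ((s OR (((r OR q) XOR p) XOR q)) XOR s))

NOT (s XOR ((s OR (((r OR q) XOR p) XOR q)) XOR s))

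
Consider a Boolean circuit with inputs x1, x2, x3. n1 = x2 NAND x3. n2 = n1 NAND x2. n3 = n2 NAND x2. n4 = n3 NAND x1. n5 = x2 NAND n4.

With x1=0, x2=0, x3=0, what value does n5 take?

1

n1 = 0 NAND 0 = 1
n2 = 1 NAND 0 = 1
n3 = 1 NAND 0 = 1
n4 = 1 NAND 0 = 1
n5 = 0 NAND 1 = 1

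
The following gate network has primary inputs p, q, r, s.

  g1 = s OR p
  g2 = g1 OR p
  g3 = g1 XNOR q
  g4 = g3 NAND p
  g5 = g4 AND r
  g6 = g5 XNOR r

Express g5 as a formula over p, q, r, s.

g1 = s OR p
g3 = g1 XNOR q = (s OR p) XNOR q
g4 = g3 NAND p = ((s OR p) XNOR q) NAND p
g5 = g4 AND r = (((s OR p) XNOR q) NAND p) AND r

(((s OR p) XNOR q) NAND p) AND r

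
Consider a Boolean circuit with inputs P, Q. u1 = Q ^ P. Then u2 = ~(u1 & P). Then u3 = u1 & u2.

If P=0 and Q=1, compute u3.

1

u1 = 1 ^ 0 = 1
u2 = ~(1 & 0) = 1
u3 = 1 & 1 = 1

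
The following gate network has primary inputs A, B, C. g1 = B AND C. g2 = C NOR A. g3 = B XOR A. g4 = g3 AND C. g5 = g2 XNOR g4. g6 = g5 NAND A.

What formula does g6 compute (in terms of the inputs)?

g2 = C NOR A
g3 = B XOR A
g4 = g3 AND C = (B XOR A) AND C
g5 = g2 XNOR g4 = (C NOR A) XNOR ((B XOR A) AND C)
g6 = g5 NAND A = ((C NOR A) XNOR ((B XOR A) AND C)) NAND A

((C NOR A) XNOR ((B XOR A) AND C)) NAND A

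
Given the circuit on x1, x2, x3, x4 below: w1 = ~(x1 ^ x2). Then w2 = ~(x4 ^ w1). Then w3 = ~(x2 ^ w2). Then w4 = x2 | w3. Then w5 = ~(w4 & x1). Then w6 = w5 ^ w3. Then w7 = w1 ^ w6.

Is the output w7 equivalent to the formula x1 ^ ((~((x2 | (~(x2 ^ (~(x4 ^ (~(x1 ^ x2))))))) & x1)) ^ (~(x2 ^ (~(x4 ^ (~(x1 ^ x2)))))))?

w1 = ~(x1 ^ x2)
w2 = ~(x4 ^ w1) = ~(x4 ^ (~(x1 ^ x2)))
w3 = ~(x2 ^ w2) = ~(x2 ^ (~(x4 ^ (~(x1 ^ x2)))))
w4 = x2 | w3 = x2 | (~(x2 ^ (~(x4 ^ (~(x1 ^ x2))))))
w5 = ~(w4 & x1) = ~((x2 | (~(x2 ^ (~(x4 ^ (~(x1 ^ x2))))))) & x1)
w6 = w5 ^ w3 = (~((x2 | (~(x2 ^ (~(x4 ^ (~(x1 ^ x2))))))) & x1)) ^ (~(x2 ^ (~(x4 ^ (~(x1 ^ x2))))))
w7 = w1 ^ w6 = (~(x1 ^ x2)) ^ ((~((x2 | (~(x2 ^ (~(x4 ^ (~(x1 ^ x2))))))) & x1)) ^ (~(x2 ^ (~(x4 ^ (~(x1 ^ x2)))))))
At x1=0, x2=0, x3=0, x4=0: circuit gives 1, formula gives 0.

No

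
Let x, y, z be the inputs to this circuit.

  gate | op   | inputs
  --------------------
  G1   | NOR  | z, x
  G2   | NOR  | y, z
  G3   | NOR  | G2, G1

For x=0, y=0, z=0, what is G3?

0

G1 = 0 NOR 0 = 1
G2 = 0 NOR 0 = 1
G3 = 1 NOR 1 = 0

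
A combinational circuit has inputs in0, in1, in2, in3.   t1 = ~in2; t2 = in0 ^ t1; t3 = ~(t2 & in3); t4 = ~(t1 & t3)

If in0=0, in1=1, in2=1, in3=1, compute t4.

t1 = ~1 = 0
t2 = 0 ^ 0 = 0
t3 = ~(0 & 1) = 1
t4 = ~(0 & 1) = 1

1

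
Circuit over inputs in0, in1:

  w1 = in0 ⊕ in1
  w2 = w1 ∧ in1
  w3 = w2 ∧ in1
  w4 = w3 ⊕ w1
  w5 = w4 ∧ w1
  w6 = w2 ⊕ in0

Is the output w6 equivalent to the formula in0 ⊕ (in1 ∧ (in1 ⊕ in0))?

w1 = in0 ⊕ in1
w2 = w1 ∧ in1 = (in0 ⊕ in1) ∧ in1
w6 = w2 ⊕ in0 = ((in0 ⊕ in1) ∧ in1) ⊕ in0
At in0=0, in1=0: circuit gives 0, formula gives 0.
At in0=0, in1=1: circuit gives 1, formula gives 1.
Agrees on all 4 inputs.

Yes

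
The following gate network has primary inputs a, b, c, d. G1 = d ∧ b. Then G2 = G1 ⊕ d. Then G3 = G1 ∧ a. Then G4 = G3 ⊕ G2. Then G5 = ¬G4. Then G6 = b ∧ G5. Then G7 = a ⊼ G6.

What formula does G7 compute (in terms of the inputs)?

a ⊼ (b ∧ ¬(((d ∧ b) ∧ a) ⊕ ((d ∧ b) ⊕ d)))

G1 = d ∧ b
G2 = G1 ⊕ d = (d ∧ b) ⊕ d
G3 = G1 ∧ a = (d ∧ b) ∧ a
G4 = G3 ⊕ G2 = ((d ∧ b) ∧ a) ⊕ ((d ∧ b) ⊕ d)
G5 = ¬G4 = ¬(((d ∧ b) ∧ a) ⊕ ((d ∧ b) ⊕ d))
G6 = b ∧ G5 = b ∧ ¬(((d ∧ b) ∧ a) ⊕ ((d ∧ b) ⊕ d))
G7 = a ⊼ G6 = a ⊼ (b ∧ ¬(((d ∧ b) ∧ a) ⊕ ((d ∧ b) ⊕ d)))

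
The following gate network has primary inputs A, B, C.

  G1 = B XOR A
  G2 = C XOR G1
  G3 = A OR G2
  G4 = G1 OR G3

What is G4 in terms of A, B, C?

(B XOR A) OR (A OR (C XOR (B XOR A)))

G1 = B XOR A
G2 = C XOR G1 = C XOR (B XOR A)
G3 = A OR G2 = A OR (C XOR (B XOR A))
G4 = G1 OR G3 = (B XOR A) OR (A OR (C XOR (B XOR A)))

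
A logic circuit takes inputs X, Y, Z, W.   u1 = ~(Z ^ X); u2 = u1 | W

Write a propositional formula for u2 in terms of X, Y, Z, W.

(~(Z ^ X)) | W

u1 = ~(Z ^ X)
u2 = u1 | W = (~(Z ^ X)) | W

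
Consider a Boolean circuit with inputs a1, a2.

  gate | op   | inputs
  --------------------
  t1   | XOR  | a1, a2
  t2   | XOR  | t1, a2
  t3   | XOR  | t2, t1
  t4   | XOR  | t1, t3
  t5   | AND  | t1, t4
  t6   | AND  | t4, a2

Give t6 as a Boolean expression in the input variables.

((a1 XOR a2) XOR (((a1 XOR a2) XOR a2) XOR (a1 XOR a2))) AND a2

t1 = a1 XOR a2
t2 = t1 XOR a2 = (a1 XOR a2) XOR a2
t3 = t2 XOR t1 = ((a1 XOR a2) XOR a2) XOR (a1 XOR a2)
t4 = t1 XOR t3 = (a1 XOR a2) XOR (((a1 XOR a2) XOR a2) XOR (a1 XOR a2))
t6 = t4 AND a2 = ((a1 XOR a2) XOR (((a1 XOR a2) XOR a2) XOR (a1 XOR a2))) AND a2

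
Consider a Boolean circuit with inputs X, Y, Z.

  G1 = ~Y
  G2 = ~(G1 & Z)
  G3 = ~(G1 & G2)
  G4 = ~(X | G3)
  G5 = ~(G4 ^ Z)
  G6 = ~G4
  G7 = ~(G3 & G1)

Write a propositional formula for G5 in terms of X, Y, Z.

G1 = ~Y
G2 = ~(G1 & Z) = ~(~Y & Z)
G3 = ~(G1 & G2) = ~(~Y & (~(~Y & Z)))
G4 = ~(X | G3) = ~(X | (~(~Y & (~(~Y & Z)))))
G5 = ~(G4 ^ Z) = ~((~(X | (~(~Y & (~(~Y & Z)))))) ^ Z)

~((~(X | (~(~Y & (~(~Y & Z)))))) ^ Z)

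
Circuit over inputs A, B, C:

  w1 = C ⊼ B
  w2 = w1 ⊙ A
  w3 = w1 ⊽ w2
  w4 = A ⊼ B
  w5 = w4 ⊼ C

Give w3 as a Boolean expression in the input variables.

w1 = C ⊼ B
w2 = w1 ⊙ A = (C ⊼ B) ⊙ A
w3 = w1 ⊽ w2 = (C ⊼ B) ⊽ ((C ⊼ B) ⊙ A)

(C ⊼ B) ⊽ ((C ⊼ B) ⊙ A)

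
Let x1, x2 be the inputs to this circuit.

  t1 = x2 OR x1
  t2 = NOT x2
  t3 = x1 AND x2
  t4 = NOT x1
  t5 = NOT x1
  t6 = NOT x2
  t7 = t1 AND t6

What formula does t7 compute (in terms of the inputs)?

(x2 OR x1) AND NOT x2

t1 = x2 OR x1
t6 = NOT x2
t7 = t1 AND t6 = (x2 OR x1) AND NOT x2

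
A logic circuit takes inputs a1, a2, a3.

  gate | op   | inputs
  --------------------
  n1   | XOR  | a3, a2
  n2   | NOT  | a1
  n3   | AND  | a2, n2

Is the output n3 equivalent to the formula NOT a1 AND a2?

Yes

n2 = NOT a1
n3 = a2 AND n2 = a2 AND NOT a1
At a1=0, a2=0, a3=0: circuit gives 0, formula gives 0.
At a1=0, a2=1, a3=0: circuit gives 1, formula gives 1.
Agrees on all 8 inputs.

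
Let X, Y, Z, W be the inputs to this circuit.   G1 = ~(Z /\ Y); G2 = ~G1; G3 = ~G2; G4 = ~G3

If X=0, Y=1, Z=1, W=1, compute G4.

G1 = ~(1 /\ 1) = 0
G2 = ~0 = 1
G3 = ~1 = 0
G4 = ~0 = 1

1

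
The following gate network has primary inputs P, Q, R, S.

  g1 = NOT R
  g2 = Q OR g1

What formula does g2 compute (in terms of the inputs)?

Q OR NOT R

g1 = NOT R
g2 = Q OR g1 = Q OR NOT R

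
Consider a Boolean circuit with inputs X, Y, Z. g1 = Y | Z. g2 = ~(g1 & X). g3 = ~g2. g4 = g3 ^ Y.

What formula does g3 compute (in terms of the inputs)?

g1 = Y | Z
g2 = ~(g1 & X) = ~((Y | Z) & X)
g3 = ~g2 = ~(~((Y | Z) & X))

~(~((Y | Z) & X))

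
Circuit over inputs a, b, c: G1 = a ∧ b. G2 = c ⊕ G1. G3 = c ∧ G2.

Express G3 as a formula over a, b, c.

c ∧ (c ⊕ (a ∧ b))

G1 = a ∧ b
G2 = c ⊕ G1 = c ⊕ (a ∧ b)
G3 = c ∧ G2 = c ∧ (c ⊕ (a ∧ b))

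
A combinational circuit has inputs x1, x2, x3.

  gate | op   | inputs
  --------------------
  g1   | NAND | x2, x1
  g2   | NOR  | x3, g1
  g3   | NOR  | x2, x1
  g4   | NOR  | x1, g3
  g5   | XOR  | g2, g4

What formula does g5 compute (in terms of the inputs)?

g1 = x2 NAND x1
g2 = x3 NOR g1 = x3 NOR (x2 NAND x1)
g3 = x2 NOR x1
g4 = x1 NOR g3 = x1 NOR (x2 NOR x1)
g5 = g2 XOR g4 = (x3 NOR (x2 NAND x1)) XOR (x1 NOR (x2 NOR x1))

(x3 NOR (x2 NAND x1)) XOR (x1 NOR (x2 NOR x1))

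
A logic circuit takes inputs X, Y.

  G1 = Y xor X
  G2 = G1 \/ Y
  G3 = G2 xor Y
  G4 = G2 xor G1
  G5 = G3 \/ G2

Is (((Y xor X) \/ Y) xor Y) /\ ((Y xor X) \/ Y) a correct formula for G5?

G1 = Y xor X
G2 = G1 \/ Y = (Y xor X) \/ Y
G3 = G2 xor Y = ((Y xor X) \/ Y) xor Y
G5 = G3 \/ G2 = (((Y xor X) \/ Y) xor Y) \/ ((Y xor X) \/ Y)
At X=0, Y=1: circuit gives 1, formula gives 0.

No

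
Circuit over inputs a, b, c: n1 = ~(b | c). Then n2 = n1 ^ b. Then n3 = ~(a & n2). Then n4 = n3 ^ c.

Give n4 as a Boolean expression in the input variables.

n1 = ~(b | c)
n2 = n1 ^ b = (~(b | c)) ^ b
n3 = ~(a & n2) = ~(a & ((~(b | c)) ^ b))
n4 = n3 ^ c = (~(a & ((~(b | c)) ^ b))) ^ c

(~(a & ((~(b | c)) ^ b))) ^ c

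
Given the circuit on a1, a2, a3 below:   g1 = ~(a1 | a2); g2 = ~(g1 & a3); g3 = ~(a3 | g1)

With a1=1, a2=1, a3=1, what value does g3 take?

g1 = ~(1 | 1) = 0
g3 = ~(1 | 0) = 0

0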